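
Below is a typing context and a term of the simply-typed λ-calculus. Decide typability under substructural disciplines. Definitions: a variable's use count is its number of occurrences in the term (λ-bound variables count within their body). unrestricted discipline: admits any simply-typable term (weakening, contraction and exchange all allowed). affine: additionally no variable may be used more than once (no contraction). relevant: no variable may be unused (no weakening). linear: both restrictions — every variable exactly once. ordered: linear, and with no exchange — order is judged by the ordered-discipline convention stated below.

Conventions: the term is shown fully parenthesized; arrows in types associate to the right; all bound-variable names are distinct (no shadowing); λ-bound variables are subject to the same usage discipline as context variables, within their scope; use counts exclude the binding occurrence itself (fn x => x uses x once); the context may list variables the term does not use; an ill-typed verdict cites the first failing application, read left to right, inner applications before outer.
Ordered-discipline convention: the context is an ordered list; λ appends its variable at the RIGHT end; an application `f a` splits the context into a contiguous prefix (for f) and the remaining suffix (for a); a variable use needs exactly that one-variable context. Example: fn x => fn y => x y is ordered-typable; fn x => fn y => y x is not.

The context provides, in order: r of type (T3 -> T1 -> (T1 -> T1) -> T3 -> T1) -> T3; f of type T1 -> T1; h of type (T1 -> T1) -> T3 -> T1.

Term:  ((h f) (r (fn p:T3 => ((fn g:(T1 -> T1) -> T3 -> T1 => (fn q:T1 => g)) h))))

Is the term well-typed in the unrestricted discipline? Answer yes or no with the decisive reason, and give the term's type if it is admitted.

yes — simply typable at T1; W, C, E all held; term : T1
counts: r: 1; f: 1; h: 2; p [bound]: 0; g [bound]: 1; q [bound]: 0
left-to-right use order: h, f, r, g, h
typing: well-typed — term : T1
all disciplines: ordered ✗ | linear ✗ | affine ✗ | relevant ✗ | unrestricted ✓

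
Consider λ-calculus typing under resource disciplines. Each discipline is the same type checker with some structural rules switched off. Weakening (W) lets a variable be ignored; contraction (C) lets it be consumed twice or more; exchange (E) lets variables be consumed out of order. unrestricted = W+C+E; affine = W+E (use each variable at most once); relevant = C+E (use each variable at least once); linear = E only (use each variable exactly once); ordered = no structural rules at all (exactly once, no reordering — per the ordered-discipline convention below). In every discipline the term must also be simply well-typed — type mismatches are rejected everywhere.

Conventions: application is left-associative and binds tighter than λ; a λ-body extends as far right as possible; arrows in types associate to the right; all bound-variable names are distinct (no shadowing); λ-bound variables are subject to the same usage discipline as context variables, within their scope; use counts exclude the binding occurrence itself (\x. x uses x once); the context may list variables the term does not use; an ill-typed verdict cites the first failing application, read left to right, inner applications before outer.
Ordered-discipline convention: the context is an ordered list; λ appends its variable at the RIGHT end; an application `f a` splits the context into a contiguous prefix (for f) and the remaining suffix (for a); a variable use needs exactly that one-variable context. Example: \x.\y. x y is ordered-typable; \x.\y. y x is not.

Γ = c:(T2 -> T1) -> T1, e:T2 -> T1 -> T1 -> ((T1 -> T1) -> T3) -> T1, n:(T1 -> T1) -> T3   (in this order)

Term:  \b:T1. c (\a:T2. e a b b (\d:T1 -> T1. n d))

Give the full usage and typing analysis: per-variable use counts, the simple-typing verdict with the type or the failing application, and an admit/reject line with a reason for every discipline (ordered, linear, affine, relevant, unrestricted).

variable uses: c ×1, e ×1, n ×1, b (bound) ×2, a (bound) ×1, d (bound) ×1
uses in reading order: c, e, a, b, b, n, d
typing: well-typed — term : T1 -> T1
ordered ✗ (b ×2 used more than once (contraction))
linear ✗ (b ×2 used more than once (contraction))
affine ✗ (b ×2 used more than once (contraction))
relevant ✓ (none of c, e, n, b, a, d goes unused)
unrestricted ✓ (typability at T1 -> T1 is all that's needed)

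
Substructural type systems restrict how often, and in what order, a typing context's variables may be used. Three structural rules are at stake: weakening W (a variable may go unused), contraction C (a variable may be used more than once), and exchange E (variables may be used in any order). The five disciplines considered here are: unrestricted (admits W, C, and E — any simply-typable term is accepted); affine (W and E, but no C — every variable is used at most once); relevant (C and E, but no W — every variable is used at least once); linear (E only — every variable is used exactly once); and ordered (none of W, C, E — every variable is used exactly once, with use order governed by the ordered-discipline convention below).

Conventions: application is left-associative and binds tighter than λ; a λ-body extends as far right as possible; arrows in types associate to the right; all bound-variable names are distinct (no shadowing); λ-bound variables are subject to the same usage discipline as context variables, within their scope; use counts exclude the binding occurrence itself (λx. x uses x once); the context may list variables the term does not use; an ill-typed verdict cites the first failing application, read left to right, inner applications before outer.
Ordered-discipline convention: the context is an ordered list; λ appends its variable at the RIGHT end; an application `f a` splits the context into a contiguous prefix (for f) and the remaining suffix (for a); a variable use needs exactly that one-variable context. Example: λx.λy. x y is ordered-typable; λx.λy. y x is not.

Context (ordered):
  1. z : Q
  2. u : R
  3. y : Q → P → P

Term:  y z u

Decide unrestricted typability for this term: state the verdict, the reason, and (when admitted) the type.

no — not simply typable
counts: z=1, u=1, y=1
left-to-right use order: y, z, u
typing: ill-typed: an argument R mismatches the expected P
summary: ordered ✗ · linear ✗ · affine ✗ · relevant ✗ · unrestricted ✗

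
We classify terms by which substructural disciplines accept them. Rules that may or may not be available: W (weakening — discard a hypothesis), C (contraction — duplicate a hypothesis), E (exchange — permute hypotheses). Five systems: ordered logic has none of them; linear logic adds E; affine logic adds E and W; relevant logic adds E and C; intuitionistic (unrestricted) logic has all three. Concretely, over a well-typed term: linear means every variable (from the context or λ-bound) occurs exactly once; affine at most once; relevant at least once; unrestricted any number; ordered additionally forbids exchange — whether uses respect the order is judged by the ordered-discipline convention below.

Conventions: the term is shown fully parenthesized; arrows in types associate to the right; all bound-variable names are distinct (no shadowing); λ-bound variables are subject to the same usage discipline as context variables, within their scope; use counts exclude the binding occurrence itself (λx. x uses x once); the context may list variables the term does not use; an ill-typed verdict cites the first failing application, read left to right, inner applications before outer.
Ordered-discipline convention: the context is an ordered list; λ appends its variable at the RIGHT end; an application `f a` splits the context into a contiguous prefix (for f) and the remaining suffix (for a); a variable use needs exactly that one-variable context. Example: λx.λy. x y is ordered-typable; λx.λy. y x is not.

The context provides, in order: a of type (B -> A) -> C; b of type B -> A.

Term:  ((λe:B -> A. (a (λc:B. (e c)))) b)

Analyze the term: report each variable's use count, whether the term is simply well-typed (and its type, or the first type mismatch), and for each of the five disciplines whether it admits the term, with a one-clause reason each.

variable uses: a: 1; b: 1; e (λ-bound): 1; c (λ-bound): 1
use order (left to right): a, e, c, b
typing: well-typed at C
ordered: ✓ — a, b, e, c: once each, no exchange needed
linear: ✓ — single use per variable (a, b, e, c)
affine: ✓ — none of a, b, e, c used more than once
relevant: ✓ — none of a, b, e, c goes unused
unrestricted: ✓ — type-checks (C) and nothing is barred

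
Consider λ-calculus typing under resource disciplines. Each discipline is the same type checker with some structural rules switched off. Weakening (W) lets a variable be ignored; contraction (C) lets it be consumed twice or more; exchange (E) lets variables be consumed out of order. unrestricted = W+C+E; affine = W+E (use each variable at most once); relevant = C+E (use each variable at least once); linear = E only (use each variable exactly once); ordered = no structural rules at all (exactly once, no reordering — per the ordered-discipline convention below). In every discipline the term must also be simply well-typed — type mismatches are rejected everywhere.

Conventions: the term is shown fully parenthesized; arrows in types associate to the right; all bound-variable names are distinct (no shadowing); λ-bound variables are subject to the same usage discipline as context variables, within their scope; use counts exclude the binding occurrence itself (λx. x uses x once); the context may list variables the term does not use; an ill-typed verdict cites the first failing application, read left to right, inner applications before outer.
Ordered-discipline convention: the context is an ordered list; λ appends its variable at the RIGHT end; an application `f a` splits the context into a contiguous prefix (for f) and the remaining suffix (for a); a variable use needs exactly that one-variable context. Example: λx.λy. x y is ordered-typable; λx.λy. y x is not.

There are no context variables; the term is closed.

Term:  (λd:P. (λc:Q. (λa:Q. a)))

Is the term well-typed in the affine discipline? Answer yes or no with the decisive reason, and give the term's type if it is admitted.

yes — d, c, a: no repeats, contraction unneeded; term : P -> Q -> Q -> Q
counts: d (λ-bound) ×0, c (λ-bound) ×0, a (λ-bound) ×1
order of uses: a
typing: the term checks, with type P -> Q -> Q -> Q
all disciplines: ordered ✗ | linear ✗ | affine ✓ | relevant ✗ | unrestricted ✓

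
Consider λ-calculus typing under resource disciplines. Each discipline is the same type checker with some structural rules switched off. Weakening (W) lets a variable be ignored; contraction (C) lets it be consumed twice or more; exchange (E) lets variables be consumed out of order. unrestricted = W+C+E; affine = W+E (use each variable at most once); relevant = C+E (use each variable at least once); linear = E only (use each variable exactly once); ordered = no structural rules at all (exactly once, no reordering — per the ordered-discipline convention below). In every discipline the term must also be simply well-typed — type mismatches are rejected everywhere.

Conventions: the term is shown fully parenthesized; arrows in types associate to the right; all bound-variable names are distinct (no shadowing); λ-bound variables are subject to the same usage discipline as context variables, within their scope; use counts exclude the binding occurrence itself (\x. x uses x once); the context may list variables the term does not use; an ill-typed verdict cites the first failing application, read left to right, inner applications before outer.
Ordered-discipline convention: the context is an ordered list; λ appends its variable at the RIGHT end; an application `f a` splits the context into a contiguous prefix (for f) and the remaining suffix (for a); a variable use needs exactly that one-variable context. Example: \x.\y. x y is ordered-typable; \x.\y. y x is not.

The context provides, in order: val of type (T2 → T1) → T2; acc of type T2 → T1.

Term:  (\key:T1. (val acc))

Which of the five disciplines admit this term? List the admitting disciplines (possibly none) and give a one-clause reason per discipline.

admitted in: affine, unrestricted
counts: val: 1×, acc: 1×, key [bound]: 0×
use order (left to right): val, acc
typing: ✓ — T1 → T2
ordered: ✗, key never used (weakening)
linear: ✗, key never used (weakening)
affine: ✓, no duplicate uses among val, acc, key
relevant: ✗, key never used (weakening)
unrestricted: ✓, well-typed at T1 → T2; no restrictions here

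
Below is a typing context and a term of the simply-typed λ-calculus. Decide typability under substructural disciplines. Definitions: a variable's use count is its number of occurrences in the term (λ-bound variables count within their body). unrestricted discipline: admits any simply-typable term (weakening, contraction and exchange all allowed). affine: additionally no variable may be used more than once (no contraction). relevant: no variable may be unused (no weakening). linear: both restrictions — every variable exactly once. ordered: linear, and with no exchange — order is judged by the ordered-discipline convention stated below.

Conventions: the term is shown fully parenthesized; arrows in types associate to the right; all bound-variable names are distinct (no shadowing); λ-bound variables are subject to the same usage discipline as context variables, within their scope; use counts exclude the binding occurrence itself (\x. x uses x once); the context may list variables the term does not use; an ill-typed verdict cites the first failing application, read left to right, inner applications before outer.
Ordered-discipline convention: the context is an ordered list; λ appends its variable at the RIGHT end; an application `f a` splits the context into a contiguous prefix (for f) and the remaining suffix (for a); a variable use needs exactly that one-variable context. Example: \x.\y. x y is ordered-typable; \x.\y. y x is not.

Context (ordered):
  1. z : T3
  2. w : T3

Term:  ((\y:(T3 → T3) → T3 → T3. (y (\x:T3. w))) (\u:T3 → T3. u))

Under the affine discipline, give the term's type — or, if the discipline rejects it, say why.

term : T3 → T3
usage: z: 0, w: 1, y (bound): 1, x (bound): 0, u (bound): 1
uses in reading order: y, w, u
typing: well-typed — term : T3 → T3
all disciplines: ordered ✗ | linear ✗ | affine ✓ | relevant ✗ | unrestricted ✓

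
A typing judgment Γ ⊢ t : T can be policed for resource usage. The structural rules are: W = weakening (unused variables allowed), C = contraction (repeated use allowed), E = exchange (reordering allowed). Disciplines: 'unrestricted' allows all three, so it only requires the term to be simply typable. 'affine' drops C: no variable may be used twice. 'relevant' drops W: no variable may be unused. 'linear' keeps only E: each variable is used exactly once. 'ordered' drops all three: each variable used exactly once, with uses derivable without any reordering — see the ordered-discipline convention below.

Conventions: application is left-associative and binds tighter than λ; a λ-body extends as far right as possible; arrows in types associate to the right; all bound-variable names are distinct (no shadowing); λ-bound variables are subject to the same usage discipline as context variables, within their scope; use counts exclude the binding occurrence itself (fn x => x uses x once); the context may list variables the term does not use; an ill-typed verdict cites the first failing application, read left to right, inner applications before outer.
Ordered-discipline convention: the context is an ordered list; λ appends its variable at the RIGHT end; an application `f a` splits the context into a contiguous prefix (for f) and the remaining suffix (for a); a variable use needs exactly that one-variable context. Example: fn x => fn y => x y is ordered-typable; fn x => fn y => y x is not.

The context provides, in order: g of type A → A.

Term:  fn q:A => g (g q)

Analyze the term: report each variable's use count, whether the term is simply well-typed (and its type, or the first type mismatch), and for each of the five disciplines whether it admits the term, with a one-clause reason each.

counts: g=2; q (λ-bound)=1
use order (left to right): g, g, q
typing: ✓ — A → A
ordered: ✗ — needs contraction — g ×2
linear: ✗ — needs contraction — g ×2
affine: ✗ — needs contraction — g ×2
relevant: ✓ — every one of g, q appears
unrestricted: ✓ — typability at A → A is all that's needed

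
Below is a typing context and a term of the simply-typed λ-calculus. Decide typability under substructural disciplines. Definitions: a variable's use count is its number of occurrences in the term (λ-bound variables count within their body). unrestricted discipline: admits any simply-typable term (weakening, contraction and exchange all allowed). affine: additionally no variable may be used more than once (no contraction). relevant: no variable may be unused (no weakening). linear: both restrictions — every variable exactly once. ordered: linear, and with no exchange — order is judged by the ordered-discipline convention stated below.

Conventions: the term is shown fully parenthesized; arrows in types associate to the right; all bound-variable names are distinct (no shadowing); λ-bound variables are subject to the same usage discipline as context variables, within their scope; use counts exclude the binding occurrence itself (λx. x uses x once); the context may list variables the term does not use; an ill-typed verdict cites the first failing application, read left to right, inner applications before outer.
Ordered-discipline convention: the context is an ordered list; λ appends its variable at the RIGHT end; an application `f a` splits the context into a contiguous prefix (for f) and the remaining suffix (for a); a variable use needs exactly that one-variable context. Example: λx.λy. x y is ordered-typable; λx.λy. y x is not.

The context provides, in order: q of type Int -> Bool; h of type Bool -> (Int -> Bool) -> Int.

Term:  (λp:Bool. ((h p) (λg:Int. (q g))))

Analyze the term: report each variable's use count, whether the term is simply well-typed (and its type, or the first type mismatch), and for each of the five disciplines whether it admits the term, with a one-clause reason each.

counts: q: 1; h: 1; p (λ-bound): 1; g (λ-bound): 1
left-to-right use order: h, p, q, g
typing: the term checks, with type Bool -> Int
ordered ✗ (no ordered split (uses run h, p, q, g))
linear ✓ (single use per variable (q, h, p, g))
affine ✓ (q, h, p, g: no repeats, contraction unneeded)
relevant ✓ (q, h, p, g: all used, weakening unneeded)
unrestricted ✓ (type-checks (Bool -> Int) and nothing is barred)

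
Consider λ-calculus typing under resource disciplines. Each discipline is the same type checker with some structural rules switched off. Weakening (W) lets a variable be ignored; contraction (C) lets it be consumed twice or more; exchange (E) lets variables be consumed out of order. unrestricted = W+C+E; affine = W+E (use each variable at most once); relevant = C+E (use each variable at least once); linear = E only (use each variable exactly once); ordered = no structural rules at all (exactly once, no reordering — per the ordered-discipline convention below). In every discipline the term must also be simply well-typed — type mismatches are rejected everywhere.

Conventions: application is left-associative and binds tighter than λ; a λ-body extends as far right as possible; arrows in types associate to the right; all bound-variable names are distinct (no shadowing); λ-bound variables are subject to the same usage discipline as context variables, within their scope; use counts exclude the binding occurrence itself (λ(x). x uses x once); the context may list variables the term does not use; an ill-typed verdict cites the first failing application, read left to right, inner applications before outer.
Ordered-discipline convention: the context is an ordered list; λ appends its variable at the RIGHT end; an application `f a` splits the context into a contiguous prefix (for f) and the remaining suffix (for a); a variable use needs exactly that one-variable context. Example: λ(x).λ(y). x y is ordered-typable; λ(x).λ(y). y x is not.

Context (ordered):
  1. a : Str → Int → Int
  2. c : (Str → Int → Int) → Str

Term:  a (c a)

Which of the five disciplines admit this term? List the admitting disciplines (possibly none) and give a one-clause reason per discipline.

admitted in: relevant, unrestricted
use counts: a ×2, c ×1
left-to-right use order: a, c, a
typing: well-typed — term : Int → Int
ordered ✗ (needs contraction — a ×2)
linear ✗ (needs contraction — a ×2)
affine ✗ (needs contraction — a ×2)
relevant ✓ (at least one use each (a, c))
unrestricted ✓ (well-typed at Int → Int; no restrictions here)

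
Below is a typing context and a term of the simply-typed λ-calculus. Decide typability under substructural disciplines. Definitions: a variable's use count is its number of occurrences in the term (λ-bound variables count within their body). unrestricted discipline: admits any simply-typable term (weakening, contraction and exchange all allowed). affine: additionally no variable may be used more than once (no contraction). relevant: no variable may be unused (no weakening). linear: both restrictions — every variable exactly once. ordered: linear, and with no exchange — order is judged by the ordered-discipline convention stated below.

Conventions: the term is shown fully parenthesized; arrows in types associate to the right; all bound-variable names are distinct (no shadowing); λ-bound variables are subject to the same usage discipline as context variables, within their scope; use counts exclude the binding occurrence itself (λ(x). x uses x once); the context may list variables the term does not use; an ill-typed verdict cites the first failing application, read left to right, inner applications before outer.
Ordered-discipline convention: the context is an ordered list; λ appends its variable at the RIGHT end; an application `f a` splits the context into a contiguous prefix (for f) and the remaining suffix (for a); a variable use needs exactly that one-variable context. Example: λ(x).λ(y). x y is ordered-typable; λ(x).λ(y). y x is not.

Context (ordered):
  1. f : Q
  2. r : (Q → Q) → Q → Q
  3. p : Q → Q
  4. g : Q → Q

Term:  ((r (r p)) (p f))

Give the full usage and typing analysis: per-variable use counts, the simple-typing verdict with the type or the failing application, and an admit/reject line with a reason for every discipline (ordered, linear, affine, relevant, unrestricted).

use counts: f ×1, r ×2, p ×2, g ×0
use order (left to right): r, r, p, p, f
typing: ✓ — Q
ordered: ✗ — needs contraction — r ×2, p ×2; g never used (weakening)
linear: ✗ — needs contraction — r ×2, p ×2; g never used (weakening)
affine: ✗ — needs contraction — r ×2, p ×2
relevant: ✗ — g never used (weakening)
unrestricted: ✓ — simply typable at Q; W, C, E all held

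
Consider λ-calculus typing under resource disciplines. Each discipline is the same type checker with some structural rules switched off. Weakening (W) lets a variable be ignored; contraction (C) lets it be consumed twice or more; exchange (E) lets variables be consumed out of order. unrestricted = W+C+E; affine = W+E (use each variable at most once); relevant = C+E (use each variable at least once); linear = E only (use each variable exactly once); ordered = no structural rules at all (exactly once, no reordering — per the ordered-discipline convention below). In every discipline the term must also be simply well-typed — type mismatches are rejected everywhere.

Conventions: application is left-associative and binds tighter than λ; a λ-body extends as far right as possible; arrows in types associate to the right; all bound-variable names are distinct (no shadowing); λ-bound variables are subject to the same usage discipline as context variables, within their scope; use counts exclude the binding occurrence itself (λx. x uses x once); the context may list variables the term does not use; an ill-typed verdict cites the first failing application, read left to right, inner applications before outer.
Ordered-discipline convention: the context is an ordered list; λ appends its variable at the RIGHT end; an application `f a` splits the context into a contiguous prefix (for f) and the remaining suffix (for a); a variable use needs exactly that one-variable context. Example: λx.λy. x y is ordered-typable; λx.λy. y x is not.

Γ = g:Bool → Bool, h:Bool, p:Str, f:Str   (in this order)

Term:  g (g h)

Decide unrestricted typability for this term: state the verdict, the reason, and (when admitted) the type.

yes — well-typed at Bool; no restrictions here; term : Bool
usage: g: 2×; h: 1×; p: 0×; f: 0×
left-to-right use order: g, g, h
typing: well-typed — term : Bool
all disciplines: ordered ✗, linear ✗, affine ✗, relevant ✗, unrestricted ✓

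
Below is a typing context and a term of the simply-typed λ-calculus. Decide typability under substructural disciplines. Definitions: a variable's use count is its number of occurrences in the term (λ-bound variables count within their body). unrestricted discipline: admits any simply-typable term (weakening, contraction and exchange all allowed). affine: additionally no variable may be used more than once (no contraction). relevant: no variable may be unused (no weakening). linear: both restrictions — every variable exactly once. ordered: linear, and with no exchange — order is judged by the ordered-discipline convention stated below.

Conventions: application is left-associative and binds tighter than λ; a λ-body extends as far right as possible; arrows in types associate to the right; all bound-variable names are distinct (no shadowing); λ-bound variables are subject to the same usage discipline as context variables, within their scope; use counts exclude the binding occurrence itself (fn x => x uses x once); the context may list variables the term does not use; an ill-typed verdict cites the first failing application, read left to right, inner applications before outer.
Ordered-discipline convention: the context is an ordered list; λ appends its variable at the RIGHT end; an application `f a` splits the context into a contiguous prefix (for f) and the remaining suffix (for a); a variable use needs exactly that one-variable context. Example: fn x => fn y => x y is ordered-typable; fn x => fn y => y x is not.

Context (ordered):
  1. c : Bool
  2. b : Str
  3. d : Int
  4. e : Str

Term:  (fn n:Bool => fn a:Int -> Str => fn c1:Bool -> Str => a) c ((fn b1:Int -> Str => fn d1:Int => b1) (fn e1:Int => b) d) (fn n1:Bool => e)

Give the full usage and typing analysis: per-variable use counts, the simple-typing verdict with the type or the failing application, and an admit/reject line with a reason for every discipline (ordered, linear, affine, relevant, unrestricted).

use counts: c: 1×; b: 1×; d: 1×; e: 1×; n (bound): 0×; a (bound): 1×; c1 (bound): 0×; b1 (bound): 1×; d1 (bound): 0×; e1 (bound): 0×; n1 (bound): 0×
uses in reading order: a, c, b1, b, d, e
typing: ✓ — Int -> Str
ordered: ✗ — n, c1, d1, e1, n1 left unused
linear: ✗ — n, c1, d1, e1, n1 left unused
affine: ✓ — no duplicate uses among c, b, d, e, n, a, c1, b1, d1, e1, n1
relevant: ✗ — n, c1, d1, e1, n1 left unused
unrestricted: ✓ — type-checks (Int -> Str) and nothing is barred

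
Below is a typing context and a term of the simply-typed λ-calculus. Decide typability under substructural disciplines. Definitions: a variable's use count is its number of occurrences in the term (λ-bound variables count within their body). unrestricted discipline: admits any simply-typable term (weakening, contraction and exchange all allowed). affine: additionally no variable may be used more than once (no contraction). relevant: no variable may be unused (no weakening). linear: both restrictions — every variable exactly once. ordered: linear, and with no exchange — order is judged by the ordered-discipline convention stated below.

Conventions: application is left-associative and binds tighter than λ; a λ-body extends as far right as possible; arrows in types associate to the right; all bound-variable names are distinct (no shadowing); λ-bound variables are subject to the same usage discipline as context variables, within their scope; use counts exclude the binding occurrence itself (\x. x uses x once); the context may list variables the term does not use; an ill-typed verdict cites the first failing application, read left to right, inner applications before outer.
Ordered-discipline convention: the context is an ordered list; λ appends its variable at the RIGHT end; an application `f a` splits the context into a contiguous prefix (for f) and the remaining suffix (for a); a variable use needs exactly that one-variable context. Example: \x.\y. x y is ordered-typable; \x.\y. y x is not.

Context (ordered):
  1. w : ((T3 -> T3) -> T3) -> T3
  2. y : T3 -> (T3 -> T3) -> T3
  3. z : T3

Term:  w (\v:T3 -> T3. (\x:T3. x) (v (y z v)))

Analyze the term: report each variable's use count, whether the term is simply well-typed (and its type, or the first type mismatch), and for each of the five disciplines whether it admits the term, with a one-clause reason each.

counts: w: 1×; y: 1×; z: 1×; v [bound]: 2×; x [bound]: 1×
uses in reading order: w, x, v, y, z, v
typing: the term checks, with type T3
ordered: ✗ — uses contraction: v ×2
linear: ✗ — uses contraction: v ×2
affine: ✗ — uses contraction: v ×2
relevant: ✓ — every one of w, y, z, v, x appears
unrestricted: ✓ — well-typed at T3; no restrictions here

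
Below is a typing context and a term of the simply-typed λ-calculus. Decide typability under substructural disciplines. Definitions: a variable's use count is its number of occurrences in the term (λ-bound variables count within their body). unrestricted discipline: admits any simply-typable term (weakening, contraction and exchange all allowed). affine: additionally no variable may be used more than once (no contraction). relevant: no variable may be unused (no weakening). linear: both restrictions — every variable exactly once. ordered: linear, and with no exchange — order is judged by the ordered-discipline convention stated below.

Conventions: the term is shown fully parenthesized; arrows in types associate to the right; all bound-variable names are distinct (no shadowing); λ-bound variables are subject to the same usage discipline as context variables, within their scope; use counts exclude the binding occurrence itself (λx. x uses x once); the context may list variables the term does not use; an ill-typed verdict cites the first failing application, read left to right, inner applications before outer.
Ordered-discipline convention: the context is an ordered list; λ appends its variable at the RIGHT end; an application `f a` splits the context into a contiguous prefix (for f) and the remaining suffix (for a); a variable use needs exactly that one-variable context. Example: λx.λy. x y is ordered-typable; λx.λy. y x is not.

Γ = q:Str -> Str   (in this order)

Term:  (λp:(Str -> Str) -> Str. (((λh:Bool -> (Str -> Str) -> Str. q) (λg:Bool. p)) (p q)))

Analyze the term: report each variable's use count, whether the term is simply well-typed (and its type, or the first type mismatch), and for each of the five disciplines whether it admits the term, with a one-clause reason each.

counts: q=2; p (bound)=2; h (bound)=0; g (bound)=0
use order (left to right): q, p, p, q
typing: the term checks, with type ((Str -> Str) -> Str) -> Str
ordered: ✗, needs contraction — q ×2, p ×2; unused: h, g — weakening required
linear: ✗, needs contraction — q ×2, p ×2; unused: h, g — weakening required
affine: ✗, needs contraction — q ×2, p ×2
relevant: ✗, unused: h, g — weakening required
unrestricted: ✓, type-checks (((Str -> Str) -> Str) -> Str) and nothing is barred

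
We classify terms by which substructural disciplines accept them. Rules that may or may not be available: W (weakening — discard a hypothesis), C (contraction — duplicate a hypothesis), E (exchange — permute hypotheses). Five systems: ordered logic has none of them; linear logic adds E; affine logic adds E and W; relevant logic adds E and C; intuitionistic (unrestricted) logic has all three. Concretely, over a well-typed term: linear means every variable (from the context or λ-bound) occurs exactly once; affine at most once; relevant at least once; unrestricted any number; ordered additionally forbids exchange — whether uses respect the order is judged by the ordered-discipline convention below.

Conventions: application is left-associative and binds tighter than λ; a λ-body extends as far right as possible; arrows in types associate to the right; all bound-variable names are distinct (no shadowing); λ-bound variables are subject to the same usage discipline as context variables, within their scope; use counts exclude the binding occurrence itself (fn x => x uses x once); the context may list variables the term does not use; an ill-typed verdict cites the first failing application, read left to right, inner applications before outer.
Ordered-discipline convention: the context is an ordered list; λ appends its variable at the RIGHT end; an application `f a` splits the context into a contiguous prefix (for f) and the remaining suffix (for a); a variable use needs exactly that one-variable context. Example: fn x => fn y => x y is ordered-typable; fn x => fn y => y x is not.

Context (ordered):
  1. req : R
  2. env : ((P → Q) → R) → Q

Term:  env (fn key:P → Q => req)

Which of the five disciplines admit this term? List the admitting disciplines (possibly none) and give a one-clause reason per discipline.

admitting disciplines: affine, unrestricted
use counts: req: 1×, env: 1×, key (λ-bound): 0×
left-to-right use order: env, req
typing: well-typed at Q
ordered: ✗, key left unused
linear: ✗, key left unused
affine: ✓, req, env, key: no repeats, contraction unneeded
relevant: ✗, key left unused
unrestricted: ✓, typability at Q is all that's needed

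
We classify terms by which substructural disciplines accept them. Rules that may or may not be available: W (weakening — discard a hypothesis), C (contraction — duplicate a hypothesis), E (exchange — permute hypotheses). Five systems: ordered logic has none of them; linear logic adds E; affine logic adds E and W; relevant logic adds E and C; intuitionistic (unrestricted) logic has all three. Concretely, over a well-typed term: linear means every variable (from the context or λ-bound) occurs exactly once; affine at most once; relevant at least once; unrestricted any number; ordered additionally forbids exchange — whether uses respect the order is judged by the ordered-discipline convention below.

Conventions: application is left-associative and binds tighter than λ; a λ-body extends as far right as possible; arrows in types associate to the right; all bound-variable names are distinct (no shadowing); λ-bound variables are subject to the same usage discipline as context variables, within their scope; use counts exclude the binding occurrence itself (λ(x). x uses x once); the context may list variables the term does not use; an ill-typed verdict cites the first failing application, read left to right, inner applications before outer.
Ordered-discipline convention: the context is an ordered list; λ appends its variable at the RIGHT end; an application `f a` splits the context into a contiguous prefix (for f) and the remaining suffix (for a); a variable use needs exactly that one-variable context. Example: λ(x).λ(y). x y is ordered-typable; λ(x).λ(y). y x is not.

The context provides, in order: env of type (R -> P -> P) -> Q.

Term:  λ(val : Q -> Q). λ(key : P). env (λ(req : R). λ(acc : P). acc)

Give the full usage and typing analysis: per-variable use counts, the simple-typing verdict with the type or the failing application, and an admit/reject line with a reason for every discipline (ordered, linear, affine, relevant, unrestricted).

usage: env ×1, val (λ-bound) ×0, key (λ-bound) ×0, req (λ-bound) ×0, acc (λ-bound) ×1
left-to-right use order: env, acc
typing: ✓ — (Q -> Q) -> P -> Q
ordered ✗ (needs weakening: val, key, req unused)
linear ✗ (needs weakening: val, key, req unused)
affine ✓ (none of env, val, key, req, acc used more than once)
relevant ✗ (needs weakening: val, key, req unused)
unrestricted ✓ (simply typable at (Q -> Q) -> P -> Q; W, C, E all held)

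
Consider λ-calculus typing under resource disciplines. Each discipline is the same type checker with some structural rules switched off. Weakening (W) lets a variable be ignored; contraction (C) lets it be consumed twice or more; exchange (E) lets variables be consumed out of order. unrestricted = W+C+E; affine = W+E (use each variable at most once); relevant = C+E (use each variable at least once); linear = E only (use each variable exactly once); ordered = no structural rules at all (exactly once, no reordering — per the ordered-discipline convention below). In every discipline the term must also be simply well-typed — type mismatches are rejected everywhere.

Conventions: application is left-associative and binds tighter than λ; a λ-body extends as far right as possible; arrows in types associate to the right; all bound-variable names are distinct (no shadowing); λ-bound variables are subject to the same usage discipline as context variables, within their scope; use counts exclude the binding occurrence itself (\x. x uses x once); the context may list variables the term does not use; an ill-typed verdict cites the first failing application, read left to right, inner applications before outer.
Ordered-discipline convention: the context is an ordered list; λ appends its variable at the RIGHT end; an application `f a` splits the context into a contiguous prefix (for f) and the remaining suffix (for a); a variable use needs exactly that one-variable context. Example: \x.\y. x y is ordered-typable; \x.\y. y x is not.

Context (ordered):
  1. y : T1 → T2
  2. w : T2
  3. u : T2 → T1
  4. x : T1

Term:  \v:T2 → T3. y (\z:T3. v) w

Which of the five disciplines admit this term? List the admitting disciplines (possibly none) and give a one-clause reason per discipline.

accepted by: none
usage: y: 1; w: 1; u: 0; x: 0; v [bound]: 1; z [bound]: 0
use order (left to right): y, v, w
typing: ill-typed: an application expects T1 but receives T3 → T2 → T3
ordered: ✗ — not simply typable
linear: ✗ — fails simple typing
affine: ✗ — a type mismatch blocks all five
relevant: ✗ — the type mismatch rejects it
unrestricted: ✗ — not simply typable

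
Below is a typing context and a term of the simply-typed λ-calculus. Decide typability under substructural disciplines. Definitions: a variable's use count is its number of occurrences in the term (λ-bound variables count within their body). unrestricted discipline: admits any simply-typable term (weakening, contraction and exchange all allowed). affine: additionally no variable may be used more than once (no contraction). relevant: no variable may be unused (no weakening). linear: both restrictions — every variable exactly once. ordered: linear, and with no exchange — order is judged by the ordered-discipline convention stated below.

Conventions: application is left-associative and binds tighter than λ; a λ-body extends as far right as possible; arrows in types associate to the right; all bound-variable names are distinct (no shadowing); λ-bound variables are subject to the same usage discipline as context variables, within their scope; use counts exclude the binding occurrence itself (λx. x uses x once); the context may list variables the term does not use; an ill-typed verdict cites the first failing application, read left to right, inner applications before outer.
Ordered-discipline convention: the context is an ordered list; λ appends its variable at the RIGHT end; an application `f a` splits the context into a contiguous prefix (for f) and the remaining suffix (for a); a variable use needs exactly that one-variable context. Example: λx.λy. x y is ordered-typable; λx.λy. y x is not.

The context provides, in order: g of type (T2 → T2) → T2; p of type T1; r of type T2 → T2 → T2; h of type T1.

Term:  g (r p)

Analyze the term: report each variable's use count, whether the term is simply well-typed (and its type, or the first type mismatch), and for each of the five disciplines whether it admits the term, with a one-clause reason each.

use counts: g ×1, p ×1, r ×1, h ×0
use order (left to right): g, r, p
typing: ill-typed: an argument T1 mismatches the expected T2
ordered ✗ (fails simple typing)
linear ✗ (a type mismatch blocks all five)
affine ✗ (the type mismatch rejects it)
relevant ✗ (not simply typable)
unrestricted ✗ (fails simple typing)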